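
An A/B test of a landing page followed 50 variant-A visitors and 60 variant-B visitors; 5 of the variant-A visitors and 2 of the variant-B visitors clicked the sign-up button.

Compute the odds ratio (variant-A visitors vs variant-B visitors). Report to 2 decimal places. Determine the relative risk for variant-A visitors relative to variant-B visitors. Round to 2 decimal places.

OR = 3.22; RR = 3.00

odds, variant-A visitors = 5/45 = 0.11111
odds, variant-B visitors = 2/58 = 0.03448
OR = 0.11111 / 0.03448 = 3.22
risk, variant-A visitors = 5/50 = 0.10000
risk, variant-B visitors = 2/60 = 0.03333
RR = 0.10000 / 0.03333 = 3.00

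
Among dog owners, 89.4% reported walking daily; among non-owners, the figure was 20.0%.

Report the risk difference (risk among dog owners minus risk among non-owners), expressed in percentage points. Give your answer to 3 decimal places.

risk difference = 0.8940 − 0.2000 = 0.6940 → 69.400 percentage points

69.400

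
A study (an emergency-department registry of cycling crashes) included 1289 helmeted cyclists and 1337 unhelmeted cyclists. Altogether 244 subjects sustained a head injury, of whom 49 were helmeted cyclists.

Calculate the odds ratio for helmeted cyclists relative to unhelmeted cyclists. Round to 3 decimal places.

OR: 0.231

helmeted cyclists without the outcome: 1289 − 49 = 1240
unhelmeted cyclists with the outcome: 244 − 49 = 195
unhelmeted cyclists without the outcome: 1337 − 195 = 1142
odds, helmeted cyclists = 49/1240 = 0.03952
odds, unhelmeted cyclists = 195/1142 = 0.17075
OR = 0.03952 / 0.17075 = 0.231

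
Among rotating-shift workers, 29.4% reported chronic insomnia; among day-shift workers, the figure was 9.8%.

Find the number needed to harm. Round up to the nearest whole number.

6

absolute risk difference = 0.196000
1 / 0.196000 = 5.102 → round up → 6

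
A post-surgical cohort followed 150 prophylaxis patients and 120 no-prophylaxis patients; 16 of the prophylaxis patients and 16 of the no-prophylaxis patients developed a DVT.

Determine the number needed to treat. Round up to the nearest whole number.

risk, prophylaxis patients = 16/150 = 0.106667
risk, no-prophylaxis patients = 16/120 = 0.133333
absolute risk difference = 0.026667
1 / 0.026667 = 37.500 → round up → 38

38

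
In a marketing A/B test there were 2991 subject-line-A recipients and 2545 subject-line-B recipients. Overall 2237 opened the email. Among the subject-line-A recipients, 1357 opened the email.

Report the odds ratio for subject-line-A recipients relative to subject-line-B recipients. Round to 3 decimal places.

OR = 1.571

subject-line-A recipients without the outcome: 2991 − 1357 = 1634
subject-line-B recipients with the outcome: 2237 − 1357 = 880
subject-line-B recipients without the outcome: 2545 − 880 = 1665
OR = (1357 × 1665) / (1634 × 880) = 2259405/1437920 ≈ 1.571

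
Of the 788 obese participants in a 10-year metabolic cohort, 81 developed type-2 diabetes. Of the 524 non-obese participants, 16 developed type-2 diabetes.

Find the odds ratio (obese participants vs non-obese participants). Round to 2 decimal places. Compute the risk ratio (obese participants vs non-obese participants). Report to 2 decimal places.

OR = 3.64; RR = 3.37

OR = (81 × 508) / (707 × 16) = 41148/11312 ≈ 3.64
risk, obese participants = 81/788 = 0.10279
risk, non-obese participants = 16/524 = 0.03053
RR = 0.10279 / 0.03053 = 3.37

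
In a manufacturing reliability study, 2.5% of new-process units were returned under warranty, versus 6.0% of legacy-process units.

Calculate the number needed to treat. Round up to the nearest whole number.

absolute risk difference = 0.035000
1 / 0.035000 = 28.571 → round up → 29

NNT ≈ 29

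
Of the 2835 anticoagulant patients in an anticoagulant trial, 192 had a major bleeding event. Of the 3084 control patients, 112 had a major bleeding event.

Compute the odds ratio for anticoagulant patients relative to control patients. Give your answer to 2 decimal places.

OR = (192 × 2972) / (2643 × 112) = 570624/296016 ≈ 1.93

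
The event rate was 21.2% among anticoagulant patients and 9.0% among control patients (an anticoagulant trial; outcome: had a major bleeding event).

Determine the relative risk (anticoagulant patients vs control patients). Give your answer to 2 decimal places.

RR = 0.2120 / 0.0900 = 2.36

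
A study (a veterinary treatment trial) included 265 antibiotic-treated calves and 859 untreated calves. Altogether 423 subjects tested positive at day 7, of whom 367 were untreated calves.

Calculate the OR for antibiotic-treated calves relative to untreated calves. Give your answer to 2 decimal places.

antibiotic-treated calves with the outcome: 423 − 367 = 56
antibiotic-treated calves without the outcome: 265 − 56 = 209
untreated calves without the outcome: 859 − 367 = 492
odds, antibiotic-treated calves = 56/209 = 0.2679
odds, untreated calves = 367/492 = 0.7459
OR = 0.2679 / 0.7459 = 0.36

0.36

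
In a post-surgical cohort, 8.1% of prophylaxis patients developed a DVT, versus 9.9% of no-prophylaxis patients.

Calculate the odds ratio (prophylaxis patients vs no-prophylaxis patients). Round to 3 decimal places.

odds, prophylaxis patients = 0.0810/0.9190 = 0.0881
odds, no-prophylaxis patients = 0.0990/0.9010 = 0.1099
OR = 0.0881 / 0.1099 = 0.802

OR: 0.802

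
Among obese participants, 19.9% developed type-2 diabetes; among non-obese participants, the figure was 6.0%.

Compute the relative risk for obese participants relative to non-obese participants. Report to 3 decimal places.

RR = 0.1990 / 0.0600 = 3.317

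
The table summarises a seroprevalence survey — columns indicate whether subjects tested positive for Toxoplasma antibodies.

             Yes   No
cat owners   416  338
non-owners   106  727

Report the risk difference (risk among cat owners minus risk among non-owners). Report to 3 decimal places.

risk, cat owners = 416/754 = 0.5517
risk, non-owners = 106/833 = 0.1273
risk difference = 0.5517 − 0.1273 = 0.424

0.424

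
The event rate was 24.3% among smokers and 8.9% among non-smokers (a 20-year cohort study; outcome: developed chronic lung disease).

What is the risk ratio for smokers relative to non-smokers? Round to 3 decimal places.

RR = 0.2430 / 0.0890 = 2.730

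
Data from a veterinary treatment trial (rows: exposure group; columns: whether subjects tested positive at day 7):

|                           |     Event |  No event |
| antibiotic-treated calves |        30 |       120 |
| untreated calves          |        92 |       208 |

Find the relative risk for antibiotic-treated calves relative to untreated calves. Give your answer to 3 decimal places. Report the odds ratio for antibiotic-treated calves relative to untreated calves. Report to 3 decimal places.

RR = 0.652; OR = 0.565

risk, antibiotic-treated calves = 30/150 = 0.2000
risk, untreated calves = 92/300 = 0.3067
RR = 0.2000 / 0.3067 = 0.652
OR = (30 × 208) / (120 × 92) = 6240/11040 ≈ 0.565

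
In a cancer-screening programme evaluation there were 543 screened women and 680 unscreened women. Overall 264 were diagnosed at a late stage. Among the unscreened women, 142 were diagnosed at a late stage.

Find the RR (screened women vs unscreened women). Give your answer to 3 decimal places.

screened women with the outcome: 264 − 142 = 122
screened women without the outcome: 543 − 122 = 421
unscreened women without the outcome: 680 − 142 = 538
risk, screened women = 122/543 = 0.2247
risk, unscreened women = 142/680 = 0.2088
RR = 0.2247 / 0.2088 = 1.076

1.076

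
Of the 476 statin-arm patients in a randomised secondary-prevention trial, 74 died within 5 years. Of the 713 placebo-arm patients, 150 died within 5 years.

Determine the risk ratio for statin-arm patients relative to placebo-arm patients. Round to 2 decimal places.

RR = 0.74

risk, statin-arm patients = 74/476 = 0.1555
risk, placebo-arm patients = 150/713 = 0.2104
RR = 0.1555 / 0.2104 = 0.74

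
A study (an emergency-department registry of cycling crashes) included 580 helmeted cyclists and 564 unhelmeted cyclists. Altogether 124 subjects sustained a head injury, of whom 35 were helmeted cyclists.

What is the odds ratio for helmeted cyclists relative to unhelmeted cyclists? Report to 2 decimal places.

0.34

helmeted cyclists without the outcome: 580 − 35 = 545
unhelmeted cyclists with the outcome: 124 − 35 = 89
unhelmeted cyclists without the outcome: 564 − 89 = 475
OR = (35 × 475) / (545 × 89) = 16625/48505 ≈ 0.34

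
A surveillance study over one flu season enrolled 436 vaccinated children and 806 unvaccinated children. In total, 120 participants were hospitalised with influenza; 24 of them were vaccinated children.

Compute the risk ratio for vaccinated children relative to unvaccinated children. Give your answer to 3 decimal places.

vaccinated children without the outcome: 436 − 24 = 412
unvaccinated children with the outcome: 120 − 24 = 96
unvaccinated children without the outcome: 806 − 96 = 710
risk, vaccinated children = 24/436 = 0.0550
risk, unvaccinated children = 96/806 = 0.1191
RR = 0.0550 / 0.1191 = 0.462

RR = 0.462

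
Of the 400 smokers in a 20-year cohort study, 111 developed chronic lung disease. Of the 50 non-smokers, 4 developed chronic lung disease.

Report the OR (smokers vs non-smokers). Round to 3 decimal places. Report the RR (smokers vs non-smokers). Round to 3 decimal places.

OR = (111 × 46) / (289 × 4) = 5106/1156 ≈ 4.417
risk, smokers = 111/400 = 0.2775
risk, non-smokers = 4/50 = 0.0800
RR = 0.2775 / 0.0800 = 3.469

OR = 4.417; RR = 3.469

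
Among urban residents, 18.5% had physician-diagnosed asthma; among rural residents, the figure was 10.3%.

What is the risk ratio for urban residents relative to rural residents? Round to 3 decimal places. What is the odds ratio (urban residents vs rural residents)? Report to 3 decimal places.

RR = 0.1850 / 0.1030 = 1.796
odds, urban residents = 0.1850/0.8150 = 0.2270
odds, rural residents = 0.1030/0.8970 = 0.1148
OR = 0.2270 / 0.1148 = 1.977

RR = 1.796; OR = 1.977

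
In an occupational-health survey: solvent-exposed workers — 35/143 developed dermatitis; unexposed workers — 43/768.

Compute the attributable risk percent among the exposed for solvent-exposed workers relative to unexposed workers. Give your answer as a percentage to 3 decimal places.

risk, solvent-exposed workers = 35/143 = 0.2448
risk, unexposed workers = 43/768 = 0.0560
AR% = (0.2448 − 0.0560) / 0.2448 = 0.7712 → 77.124%

77.124%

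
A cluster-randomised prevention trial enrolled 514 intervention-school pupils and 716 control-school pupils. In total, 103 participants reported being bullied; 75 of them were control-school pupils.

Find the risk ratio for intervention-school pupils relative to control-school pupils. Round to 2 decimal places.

RR ≈ 0.52

intervention-school pupils with the outcome: 103 − 75 = 28
intervention-school pupils without the outcome: 514 − 28 = 486
control-school pupils without the outcome: 716 − 75 = 641
risk, intervention-school pupils = 28/514 = 0.0545
risk, control-school pupils = 75/716 = 0.1047
RR = 0.0545 / 0.1047 = 0.52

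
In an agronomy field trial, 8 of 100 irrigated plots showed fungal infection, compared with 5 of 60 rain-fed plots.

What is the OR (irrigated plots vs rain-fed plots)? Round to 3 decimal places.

odds, irrigated plots = 8/92 = 0.0870
odds, rain-fed plots = 5/55 = 0.0909
OR = 0.0870 / 0.0909 = 0.957

OR = 0.957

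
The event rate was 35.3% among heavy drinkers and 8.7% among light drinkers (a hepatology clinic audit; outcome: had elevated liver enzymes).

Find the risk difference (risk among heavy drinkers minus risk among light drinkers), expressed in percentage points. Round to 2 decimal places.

RD: 26.60

risk difference = 0.3530 − 0.0870 = 0.2660 → 26.60 percentage points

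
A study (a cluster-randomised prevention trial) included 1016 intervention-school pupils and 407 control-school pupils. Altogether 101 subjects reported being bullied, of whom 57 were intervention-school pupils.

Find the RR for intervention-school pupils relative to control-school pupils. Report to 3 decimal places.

RR ≈ 0.519

intervention-school pupils without the outcome: 1016 − 57 = 959
control-school pupils with the outcome: 101 − 57 = 44
control-school pupils without the outcome: 407 − 44 = 363
risk, intervention-school pupils = 57/1016 = 0.0561
risk, control-school pupils = 44/407 = 0.1081
RR = 0.0561 / 0.1081 = 0.519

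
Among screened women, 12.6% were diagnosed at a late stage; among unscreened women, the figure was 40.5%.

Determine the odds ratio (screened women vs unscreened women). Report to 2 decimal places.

OR = 0.21

odds, screened women = 0.1260/0.8740 = 0.1442
odds, unscreened women = 0.4050/0.5950 = 0.6807
OR = 0.1442 / 0.6807 = 0.21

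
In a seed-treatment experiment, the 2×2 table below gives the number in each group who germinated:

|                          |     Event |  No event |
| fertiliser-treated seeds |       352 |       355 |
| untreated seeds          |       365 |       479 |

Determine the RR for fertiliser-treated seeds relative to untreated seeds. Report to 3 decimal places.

1.151

risk, fertiliser-treated seeds = 352/707 = 0.4979
risk, untreated seeds = 365/844 = 0.4325
RR = 0.4979 / 0.4325 = 1.151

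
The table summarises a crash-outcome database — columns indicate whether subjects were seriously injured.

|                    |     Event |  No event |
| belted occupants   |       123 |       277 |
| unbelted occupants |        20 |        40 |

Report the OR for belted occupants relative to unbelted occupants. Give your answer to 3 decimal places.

OR = (123 × 40) / (277 × 20) = 4920/5540 ≈ 0.888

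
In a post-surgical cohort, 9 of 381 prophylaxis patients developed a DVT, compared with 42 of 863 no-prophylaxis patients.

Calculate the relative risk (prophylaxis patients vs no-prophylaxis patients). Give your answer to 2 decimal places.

0.49

risk, prophylaxis patients = 9/381 = 0.02362
risk, no-prophylaxis patients = 42/863 = 0.04867
RR = 0.02362 / 0.04867 = 0.49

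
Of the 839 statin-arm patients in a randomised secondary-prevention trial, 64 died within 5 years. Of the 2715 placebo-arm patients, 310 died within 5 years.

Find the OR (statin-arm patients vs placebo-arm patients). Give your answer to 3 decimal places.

OR = (64 × 2405) / (775 × 310) = 153920/240250 ≈ 0.641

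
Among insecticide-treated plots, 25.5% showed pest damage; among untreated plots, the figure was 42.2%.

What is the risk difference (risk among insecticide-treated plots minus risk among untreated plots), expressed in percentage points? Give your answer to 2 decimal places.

-16.70

risk difference = 0.2550 − 0.4220 = -0.1670 → -16.70 percentage points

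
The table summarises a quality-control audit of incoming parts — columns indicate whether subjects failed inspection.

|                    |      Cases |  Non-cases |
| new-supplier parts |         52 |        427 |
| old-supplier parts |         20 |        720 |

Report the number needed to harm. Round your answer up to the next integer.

risk, new-supplier parts = 52/479 = 0.108559
risk, old-supplier parts = 20/740 = 0.027027
absolute risk difference = 0.081532
1 / 0.081532 = 12.265 → round up → 13

NNH: 13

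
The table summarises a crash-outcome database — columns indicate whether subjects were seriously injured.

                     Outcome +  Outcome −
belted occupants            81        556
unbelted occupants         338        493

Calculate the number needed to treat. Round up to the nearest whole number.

risk, belted occupants = 81/637 = 0.127159
risk, unbelted occupants = 338/831 = 0.406739
absolute risk difference = 0.279580
1 / 0.279580 = 3.577 → round up → 4

4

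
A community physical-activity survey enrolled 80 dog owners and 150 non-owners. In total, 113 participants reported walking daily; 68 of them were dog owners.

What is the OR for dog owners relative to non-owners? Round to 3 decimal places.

dog owners without the outcome: 80 − 68 = 12
non-owners with the outcome: 113 − 68 = 45
non-owners without the outcome: 150 − 45 = 105
OR = (68 × 105) / (12 × 45) = 7140/540 ≈ 13.222

OR ≈ 13.222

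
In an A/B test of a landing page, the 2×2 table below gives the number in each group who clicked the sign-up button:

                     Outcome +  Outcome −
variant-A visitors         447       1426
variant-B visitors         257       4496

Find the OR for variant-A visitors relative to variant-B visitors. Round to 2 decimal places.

OR = (447 × 4496) / (1426 × 257) = 2009712/366482 ≈ 5.48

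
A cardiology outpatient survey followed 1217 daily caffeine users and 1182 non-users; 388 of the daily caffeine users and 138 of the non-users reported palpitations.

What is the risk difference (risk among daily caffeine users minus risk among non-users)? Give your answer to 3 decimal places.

risk, daily caffeine users = 388/1217 = 0.3188
risk, non-users = 138/1182 = 0.1168
risk difference = 0.3188 − 0.1168 = 0.202

0.202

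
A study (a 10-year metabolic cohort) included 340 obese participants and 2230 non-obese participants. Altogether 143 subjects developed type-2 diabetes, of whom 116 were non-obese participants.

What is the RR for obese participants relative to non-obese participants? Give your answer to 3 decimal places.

obese participants with the outcome: 143 − 116 = 27
obese participants without the outcome: 340 − 27 = 313
non-obese participants without the outcome: 2230 − 116 = 2114
risk, obese participants = 27/340 = 0.0794
risk, non-obese participants = 116/2230 = 0.0520
RR = 0.0794 / 0.0520 = 1.527

RR = 1.527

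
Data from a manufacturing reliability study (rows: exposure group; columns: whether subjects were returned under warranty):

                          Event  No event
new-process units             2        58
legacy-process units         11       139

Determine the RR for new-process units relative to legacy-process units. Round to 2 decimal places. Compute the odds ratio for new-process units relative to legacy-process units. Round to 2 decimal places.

RR = 0.45; OR = 0.44

risk, new-process units = 2/60 = 0.03333
risk, legacy-process units = 11/150 = 0.07333
RR = 0.03333 / 0.07333 = 0.45
OR = (2 × 139) / (58 × 11) = 278/638 ≈ 0.44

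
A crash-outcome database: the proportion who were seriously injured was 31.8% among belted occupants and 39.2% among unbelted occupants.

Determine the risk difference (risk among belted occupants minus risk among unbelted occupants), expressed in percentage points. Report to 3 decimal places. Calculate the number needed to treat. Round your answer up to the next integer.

RD = -7.400; NNT = 14

risk difference = 0.3180 − 0.3920 = -0.0740 → -7.400 percentage points
absolute risk difference = 0.074000
1 / 0.074000 = 13.514 → round up → 14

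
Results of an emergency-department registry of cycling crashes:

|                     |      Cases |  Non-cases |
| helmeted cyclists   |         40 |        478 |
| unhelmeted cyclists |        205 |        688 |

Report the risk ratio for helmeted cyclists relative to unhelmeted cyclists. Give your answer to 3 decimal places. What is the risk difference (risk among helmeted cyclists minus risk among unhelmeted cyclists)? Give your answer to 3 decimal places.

RR = 0.336; RD = -0.152

risk, helmeted cyclists = 40/518 = 0.0772
risk, unhelmeted cyclists = 205/893 = 0.2296
RR = 0.0772 / 0.2296 = 0.336
risk difference = 0.0772 − 0.2296 = -0.152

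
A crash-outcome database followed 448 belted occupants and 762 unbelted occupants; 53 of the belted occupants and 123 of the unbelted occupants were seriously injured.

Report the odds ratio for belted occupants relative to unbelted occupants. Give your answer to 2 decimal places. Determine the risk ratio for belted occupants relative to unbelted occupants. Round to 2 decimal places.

OR = (53 × 639) / (395 × 123) = 33867/48585 ≈ 0.70
risk, belted occupants = 53/448 = 0.1183
risk, unbelted occupants = 123/762 = 0.1614
RR = 0.1183 / 0.1614 = 0.73

OR = 0.70; RR = 0.73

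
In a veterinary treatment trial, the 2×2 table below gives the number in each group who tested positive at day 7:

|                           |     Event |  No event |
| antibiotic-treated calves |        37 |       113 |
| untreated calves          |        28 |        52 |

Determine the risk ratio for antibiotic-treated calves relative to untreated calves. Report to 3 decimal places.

risk, antibiotic-treated calves = 37/150 = 0.2467
risk, untreated calves = 28/80 = 0.3500
RR = 0.2467 / 0.3500 = 0.705

RR: 0.705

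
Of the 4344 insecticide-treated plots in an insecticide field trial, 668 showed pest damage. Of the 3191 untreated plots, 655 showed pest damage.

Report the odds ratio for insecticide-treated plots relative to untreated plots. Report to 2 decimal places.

OR = (668 × 2536) / (3676 × 655) = 1694048/2407780 ≈ 0.70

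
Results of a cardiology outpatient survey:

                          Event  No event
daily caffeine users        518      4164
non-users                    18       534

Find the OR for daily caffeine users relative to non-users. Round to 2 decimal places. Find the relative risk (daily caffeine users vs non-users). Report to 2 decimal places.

OR = 3.69; RR = 3.39

odds, daily caffeine users = 518/4164 = 0.12440
odds, non-users = 18/534 = 0.03371
OR = 0.12440 / 0.03371 = 3.69
risk, daily caffeine users = 518/4682 = 0.11064
risk, non-users = 18/552 = 0.03261
RR = 0.11064 / 0.03261 = 3.39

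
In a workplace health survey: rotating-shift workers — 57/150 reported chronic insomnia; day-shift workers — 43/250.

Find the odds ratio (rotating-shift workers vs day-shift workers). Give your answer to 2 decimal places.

OR = (57 × 207) / (93 × 43) = 11799/3999 ≈ 2.95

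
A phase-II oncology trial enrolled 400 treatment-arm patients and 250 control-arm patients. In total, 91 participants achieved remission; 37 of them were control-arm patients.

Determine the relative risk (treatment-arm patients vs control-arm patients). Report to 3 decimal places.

0.912

treatment-arm patients with the outcome: 91 − 37 = 54
treatment-arm patients without the outcome: 400 − 54 = 346
control-arm patients without the outcome: 250 − 37 = 213
risk, treatment-arm patients = 54/400 = 0.1350
risk, control-arm patients = 37/250 = 0.1480
RR = 0.1350 / 0.1480 = 0.912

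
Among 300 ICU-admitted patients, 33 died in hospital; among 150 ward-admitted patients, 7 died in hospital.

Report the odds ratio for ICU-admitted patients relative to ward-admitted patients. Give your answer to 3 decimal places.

odds, ICU-admitted patients = 33/267 = 0.12360
odds, ward-admitted patients = 7/143 = 0.04895
OR = 0.12360 / 0.04895 = 2.525

OR: 2.525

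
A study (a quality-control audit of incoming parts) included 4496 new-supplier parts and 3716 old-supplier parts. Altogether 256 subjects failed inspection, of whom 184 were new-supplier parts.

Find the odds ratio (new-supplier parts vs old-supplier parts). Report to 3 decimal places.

2.160

new-supplier parts without the outcome: 4496 − 184 = 4312
old-supplier parts with the outcome: 256 − 184 = 72
old-supplier parts without the outcome: 3716 − 72 = 3644
OR = (184 × 3644) / (4312 × 72) = 670496/310464 ≈ 2.160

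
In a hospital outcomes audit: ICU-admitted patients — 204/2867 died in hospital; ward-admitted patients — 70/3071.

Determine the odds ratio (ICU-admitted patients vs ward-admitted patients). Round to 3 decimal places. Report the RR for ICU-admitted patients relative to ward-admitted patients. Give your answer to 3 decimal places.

OR = 3.284; RR = 3.122

odds, ICU-admitted patients = 204/2663 = 0.07661
odds, ward-admitted patients = 70/3001 = 0.02333
OR = 0.07661 / 0.02333 = 3.284
risk, ICU-admitted patients = 204/2867 = 0.07115
risk, ward-admitted patients = 70/3071 = 0.02279
RR = 0.07115 / 0.02279 = 3.122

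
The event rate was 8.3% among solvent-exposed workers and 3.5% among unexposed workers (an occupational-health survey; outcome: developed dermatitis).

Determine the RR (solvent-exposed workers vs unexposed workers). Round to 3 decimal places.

RR = 0.08300 / 0.03500 = 2.371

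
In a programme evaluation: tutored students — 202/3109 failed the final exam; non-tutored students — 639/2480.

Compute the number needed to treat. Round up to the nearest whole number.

risk, tutored students = 202/3109 = 0.064973
risk, non-tutored students = 639/2480 = 0.257661
absolute risk difference = 0.192689
1 / 0.192689 = 5.190 → round up → 6

NNT: 6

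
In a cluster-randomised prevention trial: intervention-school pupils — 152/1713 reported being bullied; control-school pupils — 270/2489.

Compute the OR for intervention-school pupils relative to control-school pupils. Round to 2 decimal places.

OR = (152 × 2219) / (1561 × 270) = 337288/421470 ≈ 0.80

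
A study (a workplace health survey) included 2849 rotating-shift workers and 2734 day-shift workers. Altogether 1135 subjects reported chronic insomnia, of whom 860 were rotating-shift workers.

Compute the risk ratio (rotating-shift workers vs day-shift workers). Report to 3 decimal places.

3.001

rotating-shift workers without the outcome: 2849 − 860 = 1989
day-shift workers with the outcome: 1135 − 860 = 275
day-shift workers without the outcome: 2734 − 275 = 2459
risk, rotating-shift workers = 860/2849 = 0.3019
risk, day-shift workers = 275/2734 = 0.1006
RR = 0.3019 / 0.1006 = 3.001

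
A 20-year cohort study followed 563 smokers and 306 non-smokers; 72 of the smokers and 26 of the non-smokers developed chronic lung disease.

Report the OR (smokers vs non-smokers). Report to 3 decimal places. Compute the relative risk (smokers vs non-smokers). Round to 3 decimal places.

OR = (72 × 280) / (491 × 26) = 20160/12766 ≈ 1.579
risk, smokers = 72/563 = 0.1279
risk, non-smokers = 26/306 = 0.0850
RR = 0.1279 / 0.0850 = 1.505

OR = 1.579; RR = 1.505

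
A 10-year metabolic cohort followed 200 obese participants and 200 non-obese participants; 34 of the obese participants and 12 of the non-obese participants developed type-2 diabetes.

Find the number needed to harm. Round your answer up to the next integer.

risk, obese participants = 34/200 = 0.170000
risk, non-obese participants = 12/200 = 0.060000
absolute risk difference = 0.110000
1 / 0.110000 = 9.091 → round up → 10

NNH = 10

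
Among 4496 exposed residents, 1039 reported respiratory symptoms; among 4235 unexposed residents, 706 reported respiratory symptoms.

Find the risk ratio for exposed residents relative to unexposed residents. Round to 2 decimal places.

risk, exposed residents = 1039/4496 = 0.2311
risk, unexposed residents = 706/4235 = 0.1667
RR = 0.2311 / 0.1667 = 1.39

RR ≈ 1.39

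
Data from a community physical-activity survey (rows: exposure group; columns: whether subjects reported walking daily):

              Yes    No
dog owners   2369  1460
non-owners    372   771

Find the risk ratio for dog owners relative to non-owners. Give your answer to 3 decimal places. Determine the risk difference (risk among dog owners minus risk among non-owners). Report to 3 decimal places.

risk, dog owners = 2369/3829 = 0.6187
risk, non-owners = 372/1143 = 0.3255
RR = 0.6187 / 0.3255 = 1.901
risk difference = 0.6187 − 0.3255 = 0.293

RR = 1.901; RD = 0.293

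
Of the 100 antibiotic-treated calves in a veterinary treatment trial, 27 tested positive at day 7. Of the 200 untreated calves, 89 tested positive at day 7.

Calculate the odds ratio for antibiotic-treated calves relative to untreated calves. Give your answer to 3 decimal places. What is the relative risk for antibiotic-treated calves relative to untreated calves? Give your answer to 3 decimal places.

OR = (27 × 111) / (73 × 89) = 2997/6497 ≈ 0.461
risk, antibiotic-treated calves = 27/100 = 0.2700
risk, untreated calves = 89/200 = 0.4450
RR = 0.2700 / 0.4450 = 0.607

OR = 0.461; RR = 0.607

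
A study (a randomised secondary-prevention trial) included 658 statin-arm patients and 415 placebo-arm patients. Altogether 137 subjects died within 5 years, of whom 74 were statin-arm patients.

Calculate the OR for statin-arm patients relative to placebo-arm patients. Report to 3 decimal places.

OR ≈ 0.708

statin-arm patients without the outcome: 658 − 74 = 584
placebo-arm patients with the outcome: 137 − 74 = 63
placebo-arm patients without the outcome: 415 − 63 = 352
OR = (74 × 352) / (584 × 63) = 26048/36792 ≈ 0.708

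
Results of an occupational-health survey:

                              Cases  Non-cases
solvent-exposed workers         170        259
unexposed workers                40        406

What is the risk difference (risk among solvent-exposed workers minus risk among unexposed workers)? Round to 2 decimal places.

risk, solvent-exposed workers = 170/429 = 0.3963
risk, unexposed workers = 40/446 = 0.0897
risk difference = 0.3963 − 0.0897 = 0.31

RD: 0.31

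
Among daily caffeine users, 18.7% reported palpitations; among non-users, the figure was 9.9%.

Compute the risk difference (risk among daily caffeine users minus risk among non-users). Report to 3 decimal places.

risk difference = 0.1870 − 0.0990 = 0.088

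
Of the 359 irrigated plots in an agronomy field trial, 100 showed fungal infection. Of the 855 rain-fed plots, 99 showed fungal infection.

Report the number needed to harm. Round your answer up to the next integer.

NNH: 7

risk, irrigated plots = 100/359 = 0.278552
risk, rain-fed plots = 99/855 = 0.115789
absolute risk difference = 0.162762
1 / 0.162762 = 6.144 → round up → 7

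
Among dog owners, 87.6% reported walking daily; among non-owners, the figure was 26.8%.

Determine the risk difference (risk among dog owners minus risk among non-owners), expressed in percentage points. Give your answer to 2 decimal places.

risk difference = 0.8760 − 0.2680 = 0.6080 → 60.80 percentage points

60.80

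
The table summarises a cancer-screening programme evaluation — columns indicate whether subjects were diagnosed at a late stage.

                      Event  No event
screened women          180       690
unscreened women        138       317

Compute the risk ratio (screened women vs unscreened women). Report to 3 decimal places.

RR = 0.682

risk, screened women = 180/870 = 0.2069
risk, unscreened women = 138/455 = 0.3033
RR = 0.2069 / 0.3033 = 0.682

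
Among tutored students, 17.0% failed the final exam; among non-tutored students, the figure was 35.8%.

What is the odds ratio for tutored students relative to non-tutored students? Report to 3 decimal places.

odds, tutored students = 0.1700/0.8300 = 0.2048
odds, non-tutored students = 0.3580/0.6420 = 0.5576
OR = 0.2048 / 0.5576 = 0.367

0.367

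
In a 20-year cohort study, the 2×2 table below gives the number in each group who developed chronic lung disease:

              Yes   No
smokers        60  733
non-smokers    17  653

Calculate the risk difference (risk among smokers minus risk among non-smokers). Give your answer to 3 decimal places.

RD = 0.050

risk, smokers = 60/793 = 0.07566
risk, non-smokers = 17/670 = 0.02537
risk difference = 0.07566 − 0.02537 = 0.050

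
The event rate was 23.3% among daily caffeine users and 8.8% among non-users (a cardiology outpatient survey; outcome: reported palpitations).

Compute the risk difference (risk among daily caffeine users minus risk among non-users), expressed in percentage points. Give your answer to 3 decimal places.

risk difference = 0.2330 − 0.0880 = 0.1450 → 14.500 percentage points

RD: 14.500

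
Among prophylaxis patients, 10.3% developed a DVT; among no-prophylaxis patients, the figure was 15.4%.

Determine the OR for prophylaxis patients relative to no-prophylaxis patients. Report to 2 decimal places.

odds, prophylaxis patients = 0.1030/0.8970 = 0.1148
odds, no-prophylaxis patients = 0.1540/0.8460 = 0.1820
OR = 0.1148 / 0.1820 = 0.63

0.63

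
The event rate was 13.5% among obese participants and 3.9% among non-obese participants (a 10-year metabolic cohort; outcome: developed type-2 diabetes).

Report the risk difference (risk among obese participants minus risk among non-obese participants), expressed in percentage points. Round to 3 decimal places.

9.600

risk difference = 0.13500 − 0.03900 = 0.09600 → 9.600 percentage points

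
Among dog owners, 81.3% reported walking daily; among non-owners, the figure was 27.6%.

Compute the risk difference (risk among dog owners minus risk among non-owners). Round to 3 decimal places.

risk difference = 0.8130 − 0.2760 = 0.537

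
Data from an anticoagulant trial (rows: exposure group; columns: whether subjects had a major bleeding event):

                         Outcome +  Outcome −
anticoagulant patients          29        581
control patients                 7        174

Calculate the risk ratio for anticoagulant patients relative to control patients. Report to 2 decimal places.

risk, anticoagulant patients = 29/610 = 0.04754
risk, control patients = 7/181 = 0.03867
RR = 0.04754 / 0.03867 = 1.23

RR ≈ 1.23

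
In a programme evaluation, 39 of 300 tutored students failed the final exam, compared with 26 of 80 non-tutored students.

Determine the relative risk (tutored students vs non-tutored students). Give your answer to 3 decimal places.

risk, tutored students = 39/300 = 0.1300
risk, non-tutored students = 26/80 = 0.3250
RR = 0.1300 / 0.3250 = 0.400

0.400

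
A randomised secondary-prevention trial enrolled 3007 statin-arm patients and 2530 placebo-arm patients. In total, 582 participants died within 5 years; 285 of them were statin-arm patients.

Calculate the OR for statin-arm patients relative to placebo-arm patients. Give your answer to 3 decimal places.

statin-arm patients without the outcome: 3007 − 285 = 2722
placebo-arm patients with the outcome: 582 − 285 = 297
placebo-arm patients without the outcome: 2530 − 297 = 2233
OR = (285 × 2233) / (2722 × 297) = 636405/808434 ≈ 0.787

OR ≈ 0.787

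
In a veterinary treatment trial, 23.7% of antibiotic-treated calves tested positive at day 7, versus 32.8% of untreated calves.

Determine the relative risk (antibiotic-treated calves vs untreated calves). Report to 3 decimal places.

RR = 0.2370 / 0.3280 = 0.723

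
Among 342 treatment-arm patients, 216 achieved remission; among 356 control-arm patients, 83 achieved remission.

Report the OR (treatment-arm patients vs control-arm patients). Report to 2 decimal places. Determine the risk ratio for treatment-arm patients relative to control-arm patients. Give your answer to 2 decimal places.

odds, treatment-arm patients = 216/126 = 1.7143
odds, control-arm patients = 83/273 = 0.3040
OR = 1.7143 / 0.3040 = 5.64
risk, treatment-arm patients = 216/342 = 0.6316
risk, control-arm patients = 83/356 = 0.2331
RR = 0.6316 / 0.2331 = 2.71

OR = 5.64; RR = 2.71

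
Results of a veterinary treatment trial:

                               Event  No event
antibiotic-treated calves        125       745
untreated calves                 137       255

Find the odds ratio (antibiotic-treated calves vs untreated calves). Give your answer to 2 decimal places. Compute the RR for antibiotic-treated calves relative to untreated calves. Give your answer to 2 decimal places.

OR = 0.31; RR = 0.41

odds, antibiotic-treated calves = 125/745 = 0.1678
odds, untreated calves = 137/255 = 0.5373
OR = 0.1678 / 0.5373 = 0.31
risk, antibiotic-treated calves = 125/870 = 0.1437
risk, untreated calves = 137/392 = 0.3495
RR = 0.1437 / 0.3495 = 0.41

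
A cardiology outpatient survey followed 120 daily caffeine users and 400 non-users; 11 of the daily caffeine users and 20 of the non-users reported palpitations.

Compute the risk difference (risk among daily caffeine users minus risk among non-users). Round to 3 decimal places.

RD ≈ 0.042

risk, daily caffeine users = 11/120 = 0.0917
risk, non-users = 20/400 = 0.0500
risk difference = 0.0917 − 0.0500 = 0.042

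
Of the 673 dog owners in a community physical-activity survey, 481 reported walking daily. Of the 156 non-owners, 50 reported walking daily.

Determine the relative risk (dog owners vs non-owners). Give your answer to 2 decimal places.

risk, dog owners = 481/673 = 0.7147
risk, non-owners = 50/156 = 0.3205
RR = 0.7147 / 0.3205 = 2.23

RR = 2.23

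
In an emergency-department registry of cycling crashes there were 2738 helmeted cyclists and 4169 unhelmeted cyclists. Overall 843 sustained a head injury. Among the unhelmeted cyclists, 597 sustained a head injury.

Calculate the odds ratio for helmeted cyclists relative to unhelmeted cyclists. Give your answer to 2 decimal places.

OR = 0.59

helmeted cyclists with the outcome: 843 − 597 = 246
helmeted cyclists without the outcome: 2738 − 246 = 2492
unhelmeted cyclists without the outcome: 4169 − 597 = 3572
OR = (246 × 3572) / (2492 × 597) = 878712/1487724 ≈ 0.59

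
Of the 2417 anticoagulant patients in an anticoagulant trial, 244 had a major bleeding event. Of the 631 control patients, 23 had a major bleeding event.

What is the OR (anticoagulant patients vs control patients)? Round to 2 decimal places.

odds, anticoagulant patients = 244/2173 = 0.11229
odds, control patients = 23/608 = 0.03783
OR = 0.11229 / 0.03783 = 2.97

2.97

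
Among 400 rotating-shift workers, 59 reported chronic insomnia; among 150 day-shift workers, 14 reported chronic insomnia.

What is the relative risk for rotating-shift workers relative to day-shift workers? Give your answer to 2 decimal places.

1.58

risk, rotating-shift workers = 59/400 = 0.1475
risk, day-shift workers = 14/150 = 0.0933
RR = 0.1475 / 0.0933 = 1.58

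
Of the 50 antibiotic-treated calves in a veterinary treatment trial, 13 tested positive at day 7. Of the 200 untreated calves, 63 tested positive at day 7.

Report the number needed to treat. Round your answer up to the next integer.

NNT ≈ 19

risk, antibiotic-treated calves = 13/50 = 0.260000
risk, untreated calves = 63/200 = 0.315000
absolute risk difference = 0.055000
1 / 0.055000 = 18.182 → round up → 19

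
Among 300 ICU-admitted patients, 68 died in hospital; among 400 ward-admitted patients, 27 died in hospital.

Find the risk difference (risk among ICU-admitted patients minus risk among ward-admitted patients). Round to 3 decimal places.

RD: 0.159

risk, ICU-admitted patients = 68/300 = 0.2267
risk, ward-admitted patients = 27/400 = 0.0675
risk difference = 0.2267 − 0.0675 = 0.159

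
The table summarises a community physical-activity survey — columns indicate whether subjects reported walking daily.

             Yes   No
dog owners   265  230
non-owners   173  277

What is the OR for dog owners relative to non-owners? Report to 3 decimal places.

OR = (265 × 277) / (230 × 173) = 73405/39790 ≈ 1.845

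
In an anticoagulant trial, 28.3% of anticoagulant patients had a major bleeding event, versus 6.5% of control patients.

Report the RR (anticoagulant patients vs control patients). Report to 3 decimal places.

RR = 0.2830 / 0.0650 = 4.354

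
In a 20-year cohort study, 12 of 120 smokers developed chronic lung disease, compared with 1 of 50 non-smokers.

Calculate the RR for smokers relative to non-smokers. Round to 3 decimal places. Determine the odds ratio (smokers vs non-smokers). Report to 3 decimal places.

risk, smokers = 12/120 = 0.10000
risk, non-smokers = 1/50 = 0.02000
RR = 0.10000 / 0.02000 = 5.000
OR = (12 × 49) / (108 × 1) = 588/108 ≈ 5.444

RR = 5.000; OR = 5.444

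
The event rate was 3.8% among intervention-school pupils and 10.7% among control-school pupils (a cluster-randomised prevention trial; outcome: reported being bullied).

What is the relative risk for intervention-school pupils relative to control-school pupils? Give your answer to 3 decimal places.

RR = 0.03800 / 0.10700 = 0.355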